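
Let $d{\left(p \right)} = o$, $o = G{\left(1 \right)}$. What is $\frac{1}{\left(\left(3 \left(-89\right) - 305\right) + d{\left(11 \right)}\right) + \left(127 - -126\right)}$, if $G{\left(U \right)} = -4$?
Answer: $- \frac{1}{323} \approx -0.003096$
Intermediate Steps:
$o = -4$
$d{\left(p \right)} = -4$
$\frac{1}{\left(\left(3 \left(-89\right) - 305\right) + d{\left(11 \right)}\right) + \left(127 - -126\right)} = \frac{1}{\left(\left(3 \left(-89\right) - 305\right) - 4\right) + \left(127 - -126\right)} = \frac{1}{\left(\left(-267 - 305\right) - 4\right) + \left(127 + 126\right)} = \frac{1}{\left(-572 - 4\right) + 253} = \frac{1}{-576 + 253} = \frac{1}{-323} = - \frac{1}{323}$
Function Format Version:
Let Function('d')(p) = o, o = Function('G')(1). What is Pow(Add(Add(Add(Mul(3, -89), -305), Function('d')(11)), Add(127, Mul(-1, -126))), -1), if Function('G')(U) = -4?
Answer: Rational(-1, 323) ≈ -0.0030960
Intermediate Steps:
o = -4
Function('d')(p) = -4
Pow(Add(Add(Add(Mul(3, -89), -305), Function('d')(11)), Add(127, Mul(-1, -126))), -1) = Pow(Add(Add(Add(Mul(3, -89), -305), -4), Add(127, Mul(-1, -126))), -1) = Pow(Add(Add(Add(-267, -305), -4), Add(127, 126)), -1) = Pow(Add(Add(-572, -4), 253), -1) = Pow(Add(-576, 253), -1) = Pow(-323, -1) = Rational(-1, 323)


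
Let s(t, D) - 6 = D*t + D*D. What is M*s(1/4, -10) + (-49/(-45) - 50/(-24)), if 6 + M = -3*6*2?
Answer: -781889/180 ≈ -4343.8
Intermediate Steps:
s(t, D) = 6 + D² + D*t (s(t, D) = 6 + (D*t + D*D) = 6 + (D*t + D²) = 6 + (D² + D*t) = 6 + D² + D*t)
M = -42 (M = -6 - 3*6*2 = -6 - 18*2 = -6 - 36 = -42)
M*s(1/4, -10) + (-49/(-45) - 50/(-24)) = -42*(6 + (-10)² - 10/4) + (-49/(-45) - 50/(-24)) = -42*(6 + 100 - 10*¼) + (-49*(-1/45) - 50*(-1/24)) = -42*(6 + 100 - 5/2) + (49/45 + 25/12) = -42*207/2 + 571/180 = -4347 + 571/180 = -781889/180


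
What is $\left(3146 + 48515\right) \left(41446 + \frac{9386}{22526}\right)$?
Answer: $\frac{24115922606051}{11263} \approx 2.1412 \cdot 10^{9}$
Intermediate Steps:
$\left(3146 + 48515\right) \left(41446 + \frac{9386}{22526}\right) = 51661 \left(41446 + 9386 \cdot \frac{1}{22526}\right) = 51661 \left(41446 + \frac{4693}{11263}\right) = 51661 \cdot \frac{466810991}{11263} = \frac{24115922606051}{11263}$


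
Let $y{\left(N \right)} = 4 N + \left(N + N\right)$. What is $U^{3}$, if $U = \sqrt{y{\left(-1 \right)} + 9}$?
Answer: $3 \sqrt{3} \approx 5.1962$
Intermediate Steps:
$y{\left(N \right)} = 6 N$ ($y{\left(N \right)} = 4 N + 2 N = 6 N$)
$U = \sqrt{3}$ ($U = \sqrt{6 \left(-1\right) + 9} = \sqrt{-6 + 9} = \sqrt{3} \approx 1.732$)
$U^{3} = \left(\sqrt{3}\right)^{3} = 3 \sqrt{3}$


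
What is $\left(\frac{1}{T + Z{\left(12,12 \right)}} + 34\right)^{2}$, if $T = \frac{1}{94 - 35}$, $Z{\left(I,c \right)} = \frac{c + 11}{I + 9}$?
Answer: $\frac{2312744281}{1898884} \approx 1217.9$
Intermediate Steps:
$Z{\left(I,c \right)} = \frac{11 + c}{9 + I}$
$T = \frac{1}{59} \approx 0.016949$
$\left(\frac{1}{T + Z{\left(12,12 \right)}} + 34\right)^{2} = \left(\frac{1}{\frac{1}{59} + \frac{11 + 12}{9 + 12}} + 34\right)^{2} = \left(\frac{1}{\frac{1}{59} + \frac{1}{21} \cdot 23} + 34\right)^{2} = \left(\frac{1}{\frac{1}{59} + \frac{23}{21}} + 34\right)^{2} = \left(\frac{1}{\frac{1378}{1239}} + 34\right)^{2} = \left(\frac{1239}{1378} + 34\right)^{2} = \left(\frac{48091}{1378}\right)^{2} = \frac{2312744281}{1898884}$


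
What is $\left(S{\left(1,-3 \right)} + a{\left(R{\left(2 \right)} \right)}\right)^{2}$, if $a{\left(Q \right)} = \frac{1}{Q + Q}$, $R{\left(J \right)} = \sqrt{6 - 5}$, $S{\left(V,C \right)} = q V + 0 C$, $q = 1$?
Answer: $\frac{9}{4} \approx 2.25$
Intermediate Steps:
$S{\left(V,C \right)} = V$ ($S{\left(V,C \right)} = 1 V + 0 C = V + 0 = V$)
$R{\left(J \right)} = 1$ ($R{\left(J \right)} = \sqrt{1} = 1$)
$a{\left(Q \right)} = \frac{1}{2 Q}$
$\left(S{\left(1,-3 \right)} + a{\left(R{\left(2 \right)} \right)}\right)^{2} = \left(1 + \frac{1}{2 \cdot 1}\right)^{2} = \left(1 + \frac{1}{2} \cdot 1\right)^{2} = \left(1 + \frac{1}{2}\right)^{2} = \left(\frac{3}{2}\right)^{2} = \frac{9}{4}$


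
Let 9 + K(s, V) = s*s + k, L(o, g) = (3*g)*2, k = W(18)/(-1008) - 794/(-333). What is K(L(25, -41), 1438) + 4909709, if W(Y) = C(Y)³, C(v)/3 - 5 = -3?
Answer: 23171157109/4662 ≈ 4.9702e+6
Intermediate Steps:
C(v) = 6 (C(v) = 15 + 3*(-3) = 15 - 9 = 6)
W(Y) = 216 (W(Y) = 6³ = 216)
k = 10117/4662 (k = 216/(-1008) - 794/(-333) = 216*(-1/1008) - 794*(-1/333) = -3/14 + 794/333 = 10117/4662 ≈ 2.1701)
L(o, g) = 6*g
K(s, V) = -31841/4662 + s² (K(s, V) = -9 + (s*s + 10117/4662) = -9 + (s² + 10117/4662) = -9 + (10117/4662 + s²) = -31841/4662 + s²)
K(L(25, -41), 1438) + 4909709 = (-31841/4662 + (6*(-41))²) + 4909709 = (-31841/4662 + (-246)²) + 4909709 = (-31841/4662 + 60516) + 4909709 = 282093751/4662 + 4909709 = 23171157109/4662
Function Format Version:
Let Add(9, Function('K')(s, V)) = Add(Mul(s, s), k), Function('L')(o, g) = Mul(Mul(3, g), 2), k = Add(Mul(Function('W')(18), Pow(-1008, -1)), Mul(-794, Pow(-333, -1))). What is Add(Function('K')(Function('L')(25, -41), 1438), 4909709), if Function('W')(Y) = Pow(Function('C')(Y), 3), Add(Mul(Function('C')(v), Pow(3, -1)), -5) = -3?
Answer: Rational(23171157109, 4662) ≈ 4.9702e+6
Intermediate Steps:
Function('C')(v) = 6 (Function('C')(v) = Add(15, Mul(3, -3)) = Add(15, -9) = 6)
Function('W')(Y) = 216 (Function('W')(Y) = Pow(6, 3) = 216)
k = Rational(10117, 4662) (k = Add(Mul(216, Pow(-1008, -1)), Mul(-794, Pow(-333, -1))) = Add(Mul(216, Rational(-1, 1008)), Mul(-794, Rational(-1, 333))) = Add(Rational(-3, 14), Rational(794, 333)) = Rational(10117, 4662) ≈ 2.1701)
Function('L')(o, g) = Mul(6, g)
Function('K')(s, V) = Add(Rational(-31841, 4662), Pow(s, 2)) (Function('K')(s, V) = Add(-9, Add(Mul(s, s), Rational(10117, 4662))) = Add(-9, Add(Pow(s, 2), Rational(10117, 4662))) = Add(-9, Add(Rational(10117, 4662), Pow(s, 2))) = Add(Rational(-31841, 4662), Pow(s, 2)))
Add(Function('K')(Function('L')(25, -41), 1438), 4909709) = Add(Add(Rational(-31841, 4662), Pow(Mul(6, -41), 2)), 4909709) = Add(Add(Rational(-31841, 4662), Pow(-246, 2)), 4909709) = Add(Add(Rational(-31841, 4662), 60516), 4909709) = Add(Rational(282093751, 4662), 4909709) = Rational(23171157109, 4662)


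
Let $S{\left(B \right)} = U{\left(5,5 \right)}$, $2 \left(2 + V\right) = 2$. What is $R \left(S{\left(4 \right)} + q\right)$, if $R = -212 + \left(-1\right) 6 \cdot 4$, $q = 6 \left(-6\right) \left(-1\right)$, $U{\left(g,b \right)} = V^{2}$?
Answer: $-8732$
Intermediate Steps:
$V = -1$ ($V = -2 + \frac{1}{2} \cdot 2 = -2 + 1 = -1$)
$U{\left(g,b \right)} = 1$ ($U{\left(g,b \right)} = \left(-1\right)^{2} = 1$)
$S{\left(B \right)} = 1$
$q = 36$ ($q = \left(-36\right) \left(-1\right) = 36$)
$R = -236$ ($R = -212 - 24 = -236$)
$R \left(S{\left(4 \right)} + q\right) = - 236 \left(1 + 36\right) = \left(-236\right) 37 = -8732$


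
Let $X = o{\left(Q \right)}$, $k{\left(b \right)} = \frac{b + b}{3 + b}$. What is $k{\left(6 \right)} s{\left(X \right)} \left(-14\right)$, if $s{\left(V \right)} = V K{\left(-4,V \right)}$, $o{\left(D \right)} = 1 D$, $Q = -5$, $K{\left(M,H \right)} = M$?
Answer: $- \frac{1120}{3} \approx -373.33$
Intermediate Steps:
$k{\left(b \right)} = \frac{2 b}{3 + b}$
$o{\left(D \right)} = D$
$X = -5$
$s{\left(V \right)} = - 4 V$ ($s{\left(V \right)} = V \left(-4\right) = - 4 V$)
$k{\left(6 \right)} s{\left(X \right)} \left(-14\right) = 2 \cdot 6 \frac{1}{3 + 6} \left(\left(-4\right) \left(-5\right)\right) \left(-14\right) = 2 \cdot 6 \cdot \frac{1}{9} \cdot 20 \left(-14\right) = \frac{4}{3} \cdot 20 \left(-14\right) = \frac{80}{3} \left(-14\right) = - \frac{1120}{3}$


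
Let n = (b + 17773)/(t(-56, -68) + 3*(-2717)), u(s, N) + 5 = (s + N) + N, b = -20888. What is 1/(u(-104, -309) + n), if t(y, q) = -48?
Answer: -8199/5957558 ≈ -0.0013762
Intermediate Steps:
u(s, N) = -5 + s + 2*N (u(s, N) = -5 + ((s + N) + N) = -5 + ((N + s) + N) = -5 + (s + 2*N) = -5 + s + 2*N)
n = 3115/8199 (n = (-20888 + 17773)/(-48 + 3*(-2717)) = -3115/(-48 - 8151) = -3115/(-8199) = -3115*(-1/8199) = 3115/8199 ≈ 0.37992)
1/(u(-104, -309) + n) = 1/((-5 - 104 + 2*(-309)) + 3115/8199) = 1/((-5 - 104 - 618) + 3115/8199) = 1/(-727 + 3115/8199) = 1/(-5957558/8199) = -8199/5957558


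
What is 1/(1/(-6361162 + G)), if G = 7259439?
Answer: 898277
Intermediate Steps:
1/(1/(-6361162 + G)) = 1/(1/(-6361162 + 7259439)) = 1/(1/898277) = 898277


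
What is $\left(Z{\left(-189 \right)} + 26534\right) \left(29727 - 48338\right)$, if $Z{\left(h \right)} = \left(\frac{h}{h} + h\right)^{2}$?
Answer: $-1151611458$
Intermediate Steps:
$Z{\left(h \right)} = \left(1 + h\right)^{2}$
$\left(Z{\left(-189 \right)} + 26534\right) \left(29727 - 48338\right) = \left(\left(1 - 189\right)^{2} + 26534\right) \left(29727 - 48338\right) = \left(\left(-188\right)^{2} + 26534\right) \left(-18611\right) = \left(35344 + 26534\right) \left(-18611\right) = 61878 \left(-18611\right) = -1151611458$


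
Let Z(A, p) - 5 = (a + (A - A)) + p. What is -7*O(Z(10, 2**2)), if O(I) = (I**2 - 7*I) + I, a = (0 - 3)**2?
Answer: -1512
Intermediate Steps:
a = 9 (a = (-3)**2 = 9)
Z(A, p) = 14 + p (Z(A, p) = 5 + ((9 + (A - A)) + p) = 5 + ((9 + 0) + p) = 5 + (9 + p) = 14 + p)
O(I) = I**2 - 6*I
-7*O(Z(10, 2**2)) = -7*(14 + 2**2)*(-6 + (14 + 2**2)) = -7*(14 + 4)*(-6 + (14 + 4)) = -126*(-6 + 18) = -126*12 = -7*216 = -1512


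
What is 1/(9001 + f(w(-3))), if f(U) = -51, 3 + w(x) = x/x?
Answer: 1/8950 ≈ 0.00011173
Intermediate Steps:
w(x) = -2 (w(x) = -3 + x/x = -3 + 1 = -2)
1/(9001 + f(w(-3))) = 1/(9001 - 51) = 1/8950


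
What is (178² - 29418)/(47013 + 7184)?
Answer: 206/4927 ≈ 0.041810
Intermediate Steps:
(178² - 29418)/(47013 + 7184) = (31684 - 29418)/54197 = 2266*(1/54197) = 206/4927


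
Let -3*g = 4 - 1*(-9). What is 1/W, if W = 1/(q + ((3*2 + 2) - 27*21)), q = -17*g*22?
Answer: 3185/3 ≈ 1061.7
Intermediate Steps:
g = -13/3 (g = -(4 - 1*(-9))/3 = -(4 + 9)/3 = -⅓*13 = -13/3 ≈ -4.3333)
q = 4862/3 (q = -17*(-13/3)*22 = (221/3)*22 = 4862/3 ≈ 1620.7)
W = 3/3185 (W = 1/(4862/3 + ((3*2 + 2) - 27*21)) = 1/(4862/3 + ((6 + 2) - 567)) = 1/(4862/3 + (8 - 567)) = 1/(4862/3 - 559) = 1/(3185/3) = 3/3185 ≈ 0.00094192)
1/W = 1/(3/3185) = 3185/3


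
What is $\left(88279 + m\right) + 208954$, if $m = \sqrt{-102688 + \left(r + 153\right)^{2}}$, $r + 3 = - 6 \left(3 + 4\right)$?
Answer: $297233 + 4 i \sqrt{5689} \approx 2.9723 \cdot 10^{5} + 301.7 i$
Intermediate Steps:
$r = -45$ ($r = -3 - 6 \left(3 + 4\right) = -3 - 42 = -45$)
$m = 4 i \sqrt{5689}$ ($m = \sqrt{-102688 + \left(-45 + 153\right)^{2}} = \sqrt{-102688 + 108^{2}} = \sqrt{-102688 + 11664} = \sqrt{-91024} = 4 i \sqrt{5689} \approx 301.7 i$)
$\left(88279 + m\right) + 208954 = \left(88279 + 4 i \sqrt{5689}\right) + 208954 = 297233 + 4 i \sqrt{5689}$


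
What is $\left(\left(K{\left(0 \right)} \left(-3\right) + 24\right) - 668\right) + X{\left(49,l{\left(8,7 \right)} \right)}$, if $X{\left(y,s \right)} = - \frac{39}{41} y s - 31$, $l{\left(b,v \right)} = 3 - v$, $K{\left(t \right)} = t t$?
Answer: $- \frac{20031}{41} \approx -488.56$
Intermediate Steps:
$K{\left(t \right)} = t^{2}$
$X{\left(y,s \right)} = -31 - \frac{39 s y}{41}$ ($X{\left(y,s \right)} = \left(-39\right) \frac{1}{41} y s - 31 = - \frac{39 y}{41} s - 31 = - \frac{39 s y}{41} - 31 = -31 - \frac{39 s y}{41}$)
$\left(\left(K{\left(0 \right)} \left(-3\right) + 24\right) - 668\right) + X{\left(49,l{\left(8,7 \right)} \right)} = \left(\left(0^{2} \left(-3\right) + 24\right) - 668\right) - \left(31 + \frac{39}{41} \left(3 - 7\right) 49\right) = \left(\left(0 \left(-3\right) + 24\right) - 668\right) - \left(31 + \frac{39}{41} \left(3 - 7\right) 49\right) = \left(\left(0 + 24\right) - 668\right) - \left(31 - \frac{7644}{41}\right) = \left(24 - 668\right) + \left(-31 + \frac{7644}{41}\right) = -644 + \frac{6373}{41} = - \frac{20031}{41}$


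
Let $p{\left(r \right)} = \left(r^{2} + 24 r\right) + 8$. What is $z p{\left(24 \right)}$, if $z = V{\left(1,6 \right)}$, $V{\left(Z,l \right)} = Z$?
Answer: $1160$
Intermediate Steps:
$p{\left(r \right)} = 8 + r^{2} + 24 r$
$z = 1$
$z p{\left(24 \right)} = 1 \left(8 + 24^{2} + 24 \cdot 24\right) = 1 \left(8 + 576 + 576\right) = 1 \cdot 1160 = 1160$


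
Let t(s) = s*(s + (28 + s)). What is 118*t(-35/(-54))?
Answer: 1633415/729 ≈ 2240.6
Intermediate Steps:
t(s) = s*(28 + 2*s)
118*t(-35/(-54)) = 118*(2*(-35/(-54))*(14 - 35/(-54))) = 118*(2*(-35*(-1/54))*(14 - 35*(-1/54))) = 118*(2*(35/54)*(14 + 35/54)) = 118*(2*(35/54)*(791/54)) = 118*(27685/1458) = 1633415/729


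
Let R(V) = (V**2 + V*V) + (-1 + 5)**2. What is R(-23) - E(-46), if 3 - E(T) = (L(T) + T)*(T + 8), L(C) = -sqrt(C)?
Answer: 2819 + 38*I*sqrt(46) ≈ 2819.0 + 257.73*I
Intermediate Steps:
R(V) = 16 + 2*V**2 (R(V) = (V**2 + V**2) + 4**2 = 2*V**2 + 16 = 16 + 2*V**2)
E(T) = 3 - (8 + T)*(T - sqrt(T)) (E(T) = 3 - (-sqrt(T) + T)*(T + 8) = 3 - (T - sqrt(T))*(8 + T) = 3 - (8 + T)*(T - sqrt(T)))
R(-23) - E(-46) = (16 + 2*(-23)**2) - (3 + (-46)**(3/2) - 1*(-46)**2 - 8*(-46) + 8*sqrt(-46)) = (16 + 2*529) - (3 - 46*I*sqrt(46) - 1*2116 + 368 + 8*(I*sqrt(46))) = (16 + 1058) - (3 - 46*I*sqrt(46) - 2116 + 368 + 8*I*sqrt(46)) = 1074 - (-1745 - 38*I*sqrt(46)) = 1074 + (1745 + 38*I*sqrt(46)) = 2819 + 38*I*sqrt(46)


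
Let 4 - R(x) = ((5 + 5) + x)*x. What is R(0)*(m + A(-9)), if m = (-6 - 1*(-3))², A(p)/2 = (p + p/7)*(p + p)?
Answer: 10620/7 ≈ 1517.1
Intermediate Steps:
A(p) = 32*p²/7 (A(p) = 2*((p + p/7)*(p + p)) = 2*((p + p*(⅐))*(2*p)) = 2*((p + p/7)*(2*p)) = 2*((8*p/7)*(2*p)) = 2*(16*p²/7) = 32*p²/7)
R(x) = 4 - x*(10 + x) (R(x) = 4 - ((5 + 5) + x)*x = 4 - (10 + x)*x = 4 - x*(10 + x))
m = 9 (m = (-6 + 3)² = (-3)² = 9)
R(0)*(m + A(-9)) = (4 - 1*0² - 10*0)*(9 + (32/7)*(-9)²) = (4 - 1*0 + 0)*(9 + (32/7)*81) = (4 + 0 + 0)*(9 + 2592/7) = 4*(2655/7) = 10620/7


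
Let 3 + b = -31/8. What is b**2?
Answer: 3025/64 ≈ 47.266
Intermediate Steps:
b = -55/8 (b = -3 - 31/8 = -55/8 ≈ -6.8750)
b**2 = (-55/8)**2 = 3025/64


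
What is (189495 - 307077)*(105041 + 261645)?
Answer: -43115673252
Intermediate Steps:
(189495 - 307077)*(105041 + 261645) = -117582*366686 = -43115673252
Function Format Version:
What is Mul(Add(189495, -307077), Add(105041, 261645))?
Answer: -43115673252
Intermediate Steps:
Mul(Add(189495, -307077), Add(105041, 261645)) = Mul(-117582, 366686) = -43115673252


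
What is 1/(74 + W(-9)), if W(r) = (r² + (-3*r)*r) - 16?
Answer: -1/104 ≈ -0.0096154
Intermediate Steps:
W(r) = -16 - 2*r² (W(r) = (r² - 3*r²) - 16 = -2*r² - 16 = -16 - 2*r²)
1/(74 + W(-9)) = 1/(74 + (-16 - 2*(-9)²)) = 1/(74 + (-16 - 2*81)) = 1/(74 + (-16 - 162)) = 1/(74 - 178) = 1/(-104) = -1/104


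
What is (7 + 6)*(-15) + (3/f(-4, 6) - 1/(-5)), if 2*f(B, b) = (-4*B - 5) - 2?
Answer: -2912/15 ≈ -194.13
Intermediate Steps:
f(B, b) = -7/2 - 2*B (f(B, b) = ((-4*B - 5) - 2)/2 = ((-5 - 4*B) - 2)/2 = (-7 - 4*B)/2 = -7/2 - 2*B)
(7 + 6)*(-15) + (3/f(-4, 6) - 1/(-5)) = (7 + 6)*(-15) + (3/(-7/2 - 2*(-4)) - 1/(-5)) = 13*(-15) + (3/(-7/2 + 8) - 1*(-⅕)) = -195 + (3/(9/2) + ⅕) = -195 + (3*(2/9) + ⅕) = -195 + (⅔ + ⅕) = -195 + 13/15 = -2912/15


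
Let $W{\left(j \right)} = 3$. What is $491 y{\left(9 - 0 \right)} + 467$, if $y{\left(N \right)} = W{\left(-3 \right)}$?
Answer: $1940$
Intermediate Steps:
$y{\left(N \right)} = 3$
$491 y{\left(9 - 0 \right)} + 467 = 491 \cdot 3 + 467 = 1473 + 467 = 1940$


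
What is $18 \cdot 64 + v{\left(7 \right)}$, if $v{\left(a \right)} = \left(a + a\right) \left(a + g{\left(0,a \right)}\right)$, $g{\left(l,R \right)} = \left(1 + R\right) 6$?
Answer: $1922$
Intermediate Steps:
$g{\left(l,R \right)} = 6 + 6 R$
$v{\left(a \right)} = 2 a \left(6 + 7 a\right)$ ($v{\left(a \right)} = \left(a + a\right) \left(a + \left(6 + 6 a\right)\right) = 2 a \left(6 + 7 a\right)$)
$18 \cdot 64 + v{\left(7 \right)} = 18 \cdot 64 + 2 \cdot 7 \left(6 + 7 \cdot 7\right) = 1152 + 2 \cdot 7 \left(6 + 49\right) = 1152 + 2 \cdot 7 \cdot 55 = 1152 + 770 = 1922$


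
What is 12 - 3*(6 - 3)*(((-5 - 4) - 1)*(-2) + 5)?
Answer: -213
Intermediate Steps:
12 - 3*(6 - 3)*(((-5 - 4) - 1)*(-2) + 5) = 12 - 9*((-9 - 1)*(-2) + 5) = 12 - 9*(-10*(-2) + 5) = 12 - 9*(20 + 5) = 12 - 9*25 = 12 - 3*75 = 12 - 225 = -213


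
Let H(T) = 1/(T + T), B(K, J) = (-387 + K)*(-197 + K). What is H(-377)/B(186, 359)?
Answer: -1/1667094 ≈ -5.9985e-7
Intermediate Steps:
H(T) = 1/(2*T)
H(-377)/B(186, 359) = ((½)/(-377))/(76239 + 186² - 584*186) = ((½)*(-1/377))/(76239 + 34596 - 108624) = -1/754/2211 = -1/754*1/2211 = -1/1667094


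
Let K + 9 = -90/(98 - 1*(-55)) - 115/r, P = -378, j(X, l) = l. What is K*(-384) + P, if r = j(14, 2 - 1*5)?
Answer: -194074/17 ≈ -11416.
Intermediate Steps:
r = -3 (r = 2 - 1*5 = 2 - 5 = -3)
K = 1466/51 (K = -9 + (-90/(98 - 1*(-55)) - 115/(-3)) = -9 + (-90/(98 + 55) - 115*(-⅓)) = -9 + (-90/153 + 115/3) = -9 + (-90*1/153 + 115/3) = -9 + (-10/17 + 115/3) = -9 + 1925/51 = 1466/51 ≈ 28.745)
K*(-384) + P = (1466/51)*(-384) - 378 = -187648/17 - 378 = -194074/17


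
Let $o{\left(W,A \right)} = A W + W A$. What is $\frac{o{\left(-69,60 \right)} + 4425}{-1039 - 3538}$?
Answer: $\frac{3855}{4577} \approx 0.84225$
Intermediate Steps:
$o{\left(W,A \right)} = 2 A W$ ($o{\left(W,A \right)} = A W + A W = 2 A W$)
$\frac{o{\left(-69,60 \right)} + 4425}{-1039 - 3538} = \frac{2 \cdot 60 \left(-69\right) + 4425}{-1039 - 3538} = \frac{-8280 + 4425}{-4577} = \left(-3855\right) \left(- \frac{1}{4577}\right) = \frac{3855}{4577}$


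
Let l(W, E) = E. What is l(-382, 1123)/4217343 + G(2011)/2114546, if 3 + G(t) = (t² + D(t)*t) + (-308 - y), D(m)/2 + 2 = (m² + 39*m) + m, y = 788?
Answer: 34989228126350959/4458882885639 ≈ 7847.1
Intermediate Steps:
D(m) = -4 + 2*m² + 80*m (D(m) = -4 + 2*((m² + 39*m) + m) = -4 + 2*(m² + 40*m) = -4 + (2*m² + 80*m) = -4 + 2*m² + 80*m)
G(t) = -1099 + t² + t*(-4 + 2*t² + 80*t) (G(t) = -3 + ((t² + (-4 + 2*t² + 80*t)*t) + (-308 - 1*788)) = -3 + ((t² + t*(-4 + 2*t² + 80*t)) + (-308 - 788)) = -3 + ((t² + t*(-4 + 2*t² + 80*t)) - 1096) = -3 + (-1096 + t² + t*(-4 + 2*t² + 80*t)) = -1099 + t² + t*(-4 + 2*t² + 80*t))
l(-382, 1123)/4217343 + G(2011)/2114546 = 1123/4217343 + (-1099 - 4*2011 + 2*2011³ + 81*2011²)/2114546 = 1123*(1/4217343) + (-1099 - 8044 + 2*8132727331 + 81*4044121)*(1/2114546) = 1123/4217343 + (-1099 - 8044 + 16265454662 + 327573801)*(1/2114546) = 1123/4217343 + 16593019320*(1/2114546) = 1123/4217343 + 8296509660/1057273 = 34989228126350959/4458882885639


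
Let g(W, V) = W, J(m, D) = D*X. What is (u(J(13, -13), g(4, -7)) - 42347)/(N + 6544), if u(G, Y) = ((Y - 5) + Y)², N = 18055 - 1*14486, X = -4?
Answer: -42338/10113 ≈ -4.1865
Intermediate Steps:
N = 3569 (N = 18055 - 14486 = 3569)
J(m, D) = -4*D (J(m, D) = D*(-4) = -4*D)
u(G, Y) = (-5 + 2*Y)² (u(G, Y) = ((-5 + Y) + Y)² = (-5 + 2*Y)²)
(u(J(13, -13), g(4, -7)) - 42347)/(N + 6544) = ((-5 + 2*4)² - 42347)/(3569 + 6544) = ((-5 + 8)² - 42347)/10113 = (3² - 42347)*(1/10113) = (9 - 42347)*(1/10113) = -42338*1/10113 = -42338/10113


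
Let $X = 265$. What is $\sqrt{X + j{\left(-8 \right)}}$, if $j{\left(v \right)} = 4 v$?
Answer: $\sqrt{233} \approx 15.264$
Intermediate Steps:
$\sqrt{X + j{\left(-8 \right)}} = \sqrt{265 + 4 \left(-8\right)} = \sqrt{265 - 32} = \sqrt{233}$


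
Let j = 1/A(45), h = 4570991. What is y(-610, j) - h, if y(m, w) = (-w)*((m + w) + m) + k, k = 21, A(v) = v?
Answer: -9256159351/2025 ≈ -4.5709e+6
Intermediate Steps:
j = 1/45 ≈ 0.022222
y(m, w) = 21 - w*(w + 2*m) (y(m, w) = (-w)*((m + w) + m) + 21 = (-w)*(w + 2*m) + 21 = -w*(w + 2*m) + 21 = 21 - w*(w + 2*m))
y(-610, j) - h = (21 - (1/45)**2 - 2*(-610)*1/45) - 1*4570991 = (21 - 1*1/2025 + 244/9) - 4570991 = (21 - 1/2025 + 244/9) - 4570991 = 97424/2025 - 4570991 = -9256159351/2025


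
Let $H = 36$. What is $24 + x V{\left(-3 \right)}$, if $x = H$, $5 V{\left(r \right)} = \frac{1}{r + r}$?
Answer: $\frac{114}{5} \approx 22.8$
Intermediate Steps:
$V{\left(r \right)} = \frac{1}{10 r}$ ($V{\left(r \right)} = \frac{1}{5 \left(r + r\right)} = \frac{1}{5 \cdot 2 r} = \frac{\frac{1}{2} \frac{1}{r}}{5} = \frac{1}{10 r}$)
$x = 36$
$24 + x V{\left(-3 \right)} = 24 + 36 \frac{1}{10 \left(-3\right)} = 24 + 36 \cdot \frac{1}{10} \left(- \frac{1}{3}\right) = 24 + 36 \left(- \frac{1}{30}\right) = 24 - \frac{6}{5} = \frac{114}{5}$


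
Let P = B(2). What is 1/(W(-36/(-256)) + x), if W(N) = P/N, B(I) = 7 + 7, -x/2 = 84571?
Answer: -9/1521382 ≈ -5.9157e-6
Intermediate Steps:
x = -169142 (x = -2*84571 = -169142)
B(I) = 14
P = 14
W(N) = 14/N
1/(W(-36/(-256)) + x) = 1/(14/((-36/(-256))) - 169142) = 1/(14/((-36*(-1/256))) - 169142) = 1/(14/(9/64) - 169142) = 1/(14*(64/9) - 169142) = 1/(896/9 - 169142) = 1/(-1521382/9) = -9/1521382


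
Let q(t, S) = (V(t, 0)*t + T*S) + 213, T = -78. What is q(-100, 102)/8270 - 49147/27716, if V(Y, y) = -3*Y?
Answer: -726265339/114605660 ≈ -6.3371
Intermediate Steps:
q(t, S) = 213 - 78*S - 3*t² (q(t, S) = ((-3*t)*t - 78*S) + 213 = (-3*t² - 78*S) + 213 = (-78*S - 3*t²) + 213 = 213 - 78*S - 3*t²)
q(-100, 102)/8270 - 49147/27716 = (213 - 78*102 - 3*(-100)²)/8270 - 49147/27716 = (213 - 7956 - 3*10000)*(1/8270) - 49147*1/27716 = (213 - 7956 - 30000)*(1/8270) - 49147/27716 = -37743*1/8270 - 49147/27716 = -37743/8270 - 49147/27716 = -726265339/114605660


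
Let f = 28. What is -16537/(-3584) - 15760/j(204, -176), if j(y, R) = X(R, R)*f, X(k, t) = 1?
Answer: -2000743/3584 ≈ -558.24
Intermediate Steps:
j(y, R) = 28 (j(y, R) = 1*28 = 28)
-16537/(-3584) - 15760/j(204, -176) = -16537/(-3584) - 15760/28 = -16537*(-1/3584) - 15760*1/28 = 16537/3584 - 3940/7 = -2000743/3584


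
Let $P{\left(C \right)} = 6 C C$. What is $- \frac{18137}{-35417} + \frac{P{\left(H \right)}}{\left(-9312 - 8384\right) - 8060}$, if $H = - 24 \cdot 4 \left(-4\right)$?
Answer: $- \frac{7716889585}{228050063} \approx -33.839$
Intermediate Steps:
$H = 384$ ($H = \left(-24\right) \left(-16\right) = 384$)
$P{\left(C \right)} = 6 C^{2}$
$- \frac{18137}{-35417} + \frac{P{\left(H \right)}}{\left(-9312 - 8384\right) - 8060} = - \frac{18137}{-35417} + \frac{6 \cdot 384^{2}}{\left(-9312 - 8384\right) - 8060} = \left(-18137\right) \left(- \frac{1}{35417}\right) + \frac{6 \cdot 147456}{-17696 - 8060} = \frac{18137}{35417} + \frac{884736}{-25756} = \frac{18137}{35417} + 884736 \left(- \frac{1}{25756}\right) = \frac{18137}{35417} - \frac{221184}{6439} = - \frac{7716889585}{228050063}$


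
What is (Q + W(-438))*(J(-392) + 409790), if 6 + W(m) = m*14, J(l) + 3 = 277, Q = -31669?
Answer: -15503289648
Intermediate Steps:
J(l) = 274 (J(l) = -3 + 277 = 274)
W(m) = -6 + 14*m (W(m) = -6 + m*14 = -6 + 14*m)
(Q + W(-438))*(J(-392) + 409790) = (-31669 + (-6 + 14*(-438)))*(274 + 409790) = (-31669 + (-6 - 6132))*410064 = (-31669 - 6138)*410064 = -37807*410064 = -15503289648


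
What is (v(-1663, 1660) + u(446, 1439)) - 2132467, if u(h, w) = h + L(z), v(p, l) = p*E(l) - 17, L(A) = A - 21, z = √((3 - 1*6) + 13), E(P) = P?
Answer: -4892639 + √10 ≈ -4.8926e+6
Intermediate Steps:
z = √10 (z = √((3 - 6) + 13) = √(-3 + 13) = √10 ≈ 3.1623)
L(A) = -21 + A
v(p, l) = -17 + l*p (v(p, l) = p*l - 17 = l*p - 17 = -17 + l*p)
u(h, w) = -21 + h + √10 (u(h, w) = h + (-21 + √10) = -21 + h + √10)
(v(-1663, 1660) + u(446, 1439)) - 2132467 = ((-17 + 1660*(-1663)) + (-21 + 446 + √10)) - 2132467 = ((-17 - 2760580) + (425 + √10)) - 2132467 = (-2760597 + (425 + √10)) - 2132467 = (-2760172 + √10) - 2132467 = -4892639 + √10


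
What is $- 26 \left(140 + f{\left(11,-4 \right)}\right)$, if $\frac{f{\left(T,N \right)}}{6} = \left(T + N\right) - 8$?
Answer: $-3484$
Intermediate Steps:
$f{\left(T,N \right)} = -48 + 6 N + 6 T$ ($f{\left(T,N \right)} = 6 \left(\left(T + N\right) - 8\right) = 6 \left(\left(N + T\right) - 8\right) = 6 \left(-8 + N + T\right) = -48 + 6 N + 6 T$)
$- 26 \left(140 + f{\left(11,-4 \right)}\right) = - 26 \left(140 + \left(-48 + 6 \left(-4\right) + 6 \cdot 11\right)\right) = - 26 \left(140 - 6\right) = \left(-26\right) 134 = -3484$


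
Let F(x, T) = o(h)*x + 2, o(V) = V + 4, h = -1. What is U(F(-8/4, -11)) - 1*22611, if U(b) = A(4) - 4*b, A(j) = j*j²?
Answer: -22531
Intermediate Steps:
A(j) = j³
o(V) = 4 + V
F(x, T) = 2 + 3*x (F(x, T) = (4 - 1)*x + 2 = 3*x + 2 = 2 + 3*x)
U(b) = 64 - 4*b (U(b) = 4³ - 4*b = 64 - 4*b)
U(F(-8/4, -11)) - 1*22611 = (64 - 4*(2 + 3*(-8/4))) - 1*22611 = (64 - 4*(2 + 3*(-8*¼))) - 22611 = (64 - 4*(2 + 3*(-2))) - 22611 = (64 - 4*(2 - 6)) - 22611 = (64 - 4*(-4)) - 22611 = (64 + 16) - 22611 = 80 - 22611 = -22531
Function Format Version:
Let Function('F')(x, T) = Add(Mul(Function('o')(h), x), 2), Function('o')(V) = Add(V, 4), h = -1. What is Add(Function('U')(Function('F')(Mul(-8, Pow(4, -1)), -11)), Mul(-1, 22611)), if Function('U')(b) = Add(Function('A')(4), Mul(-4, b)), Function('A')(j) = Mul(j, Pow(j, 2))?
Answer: -22531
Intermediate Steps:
Function('A')(j) = Pow(j, 3)
Function('o')(V) = Add(4, V)
Function('F')(x, T) = Add(2, Mul(3, x)) (Function('F')(x, T) = Add(Mul(Add(4, -1), x), 2) = Add(Mul(3, x), 2) = Add(2, Mul(3, x)))
Function('U')(b) = Add(64, Mul(-4, b)) (Function('U')(b) = Add(Pow(4, 3), Mul(-4, b)) = Add(64, Mul(-4, b)))
Add(Function('U')(Function('F')(Mul(-8, Pow(4, -1)), -11)), Mul(-1, 22611)) = Add(Add(64, Mul(-4, Add(2, Mul(3, Mul(-8, Pow(4, -1)))))), Mul(-1, 22611)) = Add(Add(64, Mul(-4, Add(2, Mul(3, Mul(-8, Rational(1, 4)))))), -22611) = Add(Add(64, Mul(-4, Add(2, Mul(3, -2)))), -22611) = Add(Add(64, Mul(-4, Add(2, -6))), -22611) = Add(Add(64, Mul(-4, -4)), -22611) = Add(Add(64, 16), -22611) = Add(80, -22611) = -22531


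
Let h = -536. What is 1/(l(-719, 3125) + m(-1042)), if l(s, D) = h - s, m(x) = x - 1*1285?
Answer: -1/2144 ≈ -0.00046642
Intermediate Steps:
m(x) = -1285 + x (m(x) = x - 1285 = -1285 + x)
l(s, D) = -536 - s
1/(l(-719, 3125) + m(-1042)) = 1/((-536 - 1*(-719)) + (-1285 - 1042)) = 1/((-536 + 719) - 2327) = 1/(183 - 2327) = 1/(-2144) = -1/2144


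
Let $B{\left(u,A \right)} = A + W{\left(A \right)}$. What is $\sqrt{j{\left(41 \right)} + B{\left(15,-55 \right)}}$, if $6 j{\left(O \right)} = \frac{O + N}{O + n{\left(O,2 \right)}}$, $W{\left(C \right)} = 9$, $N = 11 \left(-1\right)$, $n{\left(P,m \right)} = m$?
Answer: $\frac{i \sqrt{84839}}{43} \approx 6.7738 i$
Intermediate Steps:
$N = -11$
$j{\left(O \right)} = \frac{-11 + O}{6 \left(2 + O\right)}$ ($j{\left(O \right)} = \frac{\left(O - 11\right) \frac{1}{O + 2}}{6} = \frac{\left(-11 + O\right) \frac{1}{2 + O}}{6} = \frac{\frac{1}{2 + O} \left(-11 + O\right)}{6} = \frac{-11 + O}{6 \left(2 + O\right)}$)
$B{\left(u,A \right)} = 9 + A$ ($B{\left(u,A \right)} = A + 9 = 9 + A$)
$\sqrt{j{\left(41 \right)} + B{\left(15,-55 \right)}} = \sqrt{\frac{-11 + 41}{6 \left(2 + 41\right)} + \left(9 - 55\right)} = \sqrt{\frac{1}{6} \cdot \frac{1}{43} \cdot 30 - 46} = \sqrt{\frac{5}{43} - 46} = \sqrt{- \frac{1973}{43}} = \frac{i \sqrt{84839}}{43}$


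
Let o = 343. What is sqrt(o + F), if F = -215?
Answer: 8*sqrt(2) ≈ 11.314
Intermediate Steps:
sqrt(o + F) = sqrt(343 - 215) = sqrt(128) = 8*sqrt(2)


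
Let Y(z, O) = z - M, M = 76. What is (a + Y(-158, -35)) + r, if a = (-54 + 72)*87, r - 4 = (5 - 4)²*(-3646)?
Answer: -2310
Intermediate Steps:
r = -3642 (r = 4 + (5 - 4)²*(-3646) = 4 + 1²*(-3646) = 4 + 1*(-3646) = 4 - 3646 = -3642)
a = 1566 (a = 18*87 = 1566)
Y(z, O) = -76 + z (Y(z, O) = z - 1*76 = z - 76 = -76 + z)
(a + Y(-158, -35)) + r = (1566 + (-76 - 158)) - 3642 = (1566 - 234) - 3642 = 1332 - 3642 = -2310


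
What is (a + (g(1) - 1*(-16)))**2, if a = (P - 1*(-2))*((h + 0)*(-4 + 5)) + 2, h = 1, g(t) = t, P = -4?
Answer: 289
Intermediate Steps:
a = 0 (a = (-4 - 1*(-2))*((1 + 0)*(-4 + 5)) + 2 = (-4 + 2)*(1*1) + 2 = -2*1 + 2 = -2 + 2 = 0)
(a + (g(1) - 1*(-16)))**2 = (0 + (1 - 1*(-16)))**2 = (0 + (1 + 16))**2 = (0 + 17)**2 = 17**2 = 289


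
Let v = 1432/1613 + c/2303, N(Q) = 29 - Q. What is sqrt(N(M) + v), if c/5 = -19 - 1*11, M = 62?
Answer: I*sqrt(9061722262651)/530677 ≈ 5.6725*I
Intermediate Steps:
c = -150 (c = 5*(-19 - 1*11) = 5*(-19 - 11) = 5*(-30) = -150)
v = 3055946/3714739 (v = 1432/1613 - 150/2303 = 3055946/3714739 ≈ 0.82265)
sqrt(N(M) + v) = sqrt((29 - 1*62) + 3055946/3714739) = sqrt((29 - 62) + 3055946/3714739) = sqrt(-33 + 3055946/3714739) = sqrt(-119530441/3714739) = I*sqrt(9061722262651)/530677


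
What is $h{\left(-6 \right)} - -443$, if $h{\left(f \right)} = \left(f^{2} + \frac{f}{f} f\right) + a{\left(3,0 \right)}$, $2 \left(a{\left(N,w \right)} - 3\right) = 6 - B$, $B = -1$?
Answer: $\frac{959}{2} \approx 479.5$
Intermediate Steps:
$a{\left(N,w \right)} = \frac{13}{2}$ ($a{\left(N,w \right)} = 3 + \frac{6 - -1}{2} = 3 + \frac{6 + 1}{2} = 3 + \frac{1}{2} \cdot 7 = 3 + \frac{7}{2} = \frac{13}{2}$)
$h{\left(f \right)} = \frac{13}{2} + f + f^{2}$ ($h{\left(f \right)} = \left(f^{2} + \frac{f}{f} f\right) + \frac{13}{2} = \left(f^{2} + 1 f\right) + \frac{13}{2} = \left(f^{2} + f\right) + \frac{13}{2} = \left(f + f^{2}\right) + \frac{13}{2} = \frac{13}{2} + f + f^{2}$)
$h{\left(-6 \right)} - -443 = \left(\frac{13}{2} - 6 + \left(-6\right)^{2}\right) - -443 = \left(\frac{13}{2} - 6 + 36\right) + 443 = \frac{73}{2} + 443 = \frac{959}{2}$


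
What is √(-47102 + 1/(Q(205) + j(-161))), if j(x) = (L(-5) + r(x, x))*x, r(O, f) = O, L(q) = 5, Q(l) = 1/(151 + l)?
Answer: I*√3765653795589026586/8941297 ≈ 217.03*I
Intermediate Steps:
j(x) = x*(5 + x) (j(x) = (5 + x)*x = x*(5 + x))
√(-47102 + 1/(Q(205) + j(-161))) = √(-47102 + 1/(1/(151 + 205) - 161*(5 - 161))) = √(-47102 + 1/(1/356 - 161*(-156))) = √(-47102 + 1/(1/356 + 25116)) = √(-47102 + 1/(8941297/356)) = √(-47102 + 356/8941297) = √(-421152970938/8941297) = I*√3765653795589026586/8941297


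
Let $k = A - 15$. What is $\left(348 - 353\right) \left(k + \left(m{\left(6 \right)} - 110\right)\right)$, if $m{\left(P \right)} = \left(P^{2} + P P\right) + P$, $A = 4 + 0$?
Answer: $215$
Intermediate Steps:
$A = 4$
$m{\left(P \right)} = P + 2 P^{2}$ ($m{\left(P \right)} = \left(P^{2} + P^{2}\right) + P = 2 P^{2} + P = P + 2 P^{2}$)
$k = -11$ ($k = 4 - 15 = -11$)
$\left(348 - 353\right) \left(k + \left(m{\left(6 \right)} - 110\right)\right) = \left(348 - 353\right) \left(-11 + \left(6 \left(1 + 2 \cdot 6\right) - 110\right)\right) = - 5 \left(-11 - \left(110 - 6 \left(1 + 12\right)\right)\right) = - 5 \left(-11 + \left(6 \cdot 13 - 110\right)\right) = - 5 \left(-11 + \left(78 - 110\right)\right) = - 5 \left(-11 - 32\right) = \left(-5\right) \left(-43\right) = 215$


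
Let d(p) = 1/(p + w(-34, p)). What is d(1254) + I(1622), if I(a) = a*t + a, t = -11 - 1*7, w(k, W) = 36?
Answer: -35570459/1290 ≈ -27574.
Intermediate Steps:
t = -18 (t = -11 - 7 = -18)
d(p) = 1/(36 + p) (d(p) = 1/(p + 36) = 1/(36 + p))
I(a) = -17*a (I(a) = a*(-18) + a = -18*a + a = -17*a)
d(1254) + I(1622) = 1/(36 + 1254) - 17*1622 = 1/1290 - 27574 = -35570459/1290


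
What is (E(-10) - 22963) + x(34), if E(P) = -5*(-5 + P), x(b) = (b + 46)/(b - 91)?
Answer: -1304696/57 ≈ -22889.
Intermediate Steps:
x(b) = (46 + b)/(-91 + b)
E(P) = 25 - 5*P
(E(-10) - 22963) + x(34) = ((25 - 5*(-10)) - 22963) + (46 + 34)/(-91 + 34) = ((25 + 50) - 22963) + 80/(-57) = (75 - 22963) - 1/57*80 = -22888 - 80/57 = -1304696/57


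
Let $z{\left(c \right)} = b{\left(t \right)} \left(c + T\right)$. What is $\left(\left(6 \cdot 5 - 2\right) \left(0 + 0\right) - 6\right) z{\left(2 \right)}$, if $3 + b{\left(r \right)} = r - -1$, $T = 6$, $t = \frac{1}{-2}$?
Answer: $120$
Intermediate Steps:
$t = - \frac{1}{2} \approx -0.5$
$b{\left(r \right)} = -2 + r$ ($b{\left(r \right)} = -3 + \left(r - -1\right) = -3 + \left(r + 1\right) = -3 + \left(1 + r\right) = -2 + r$)
$z{\left(c \right)} = -15 - \frac{5 c}{2}$ ($z{\left(c \right)} = \left(-2 - \frac{1}{2}\right) \left(c + 6\right) = - \frac{5 \left(6 + c\right)}{2} = -15 - \frac{5 c}{2}$)
$\left(\left(6 \cdot 5 - 2\right) \left(0 + 0\right) - 6\right) z{\left(2 \right)} = \left(\left(6 \cdot 5 - 2\right) \left(0 + 0\right) - 6\right) \left(-15 - 5\right) = \left(\left(30 - 2\right) 0 - 6\right) \left(-15 - 5\right) = \left(28 \cdot 0 - 6\right) \left(-20\right) = \left(0 - 6\right) \left(-20\right) = \left(-6\right) \left(-20\right) = 120$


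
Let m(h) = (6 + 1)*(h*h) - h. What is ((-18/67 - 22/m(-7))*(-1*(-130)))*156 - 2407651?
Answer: -5661707267/2345 ≈ -2.4144e+6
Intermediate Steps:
m(h) = -h + 7*h² (m(h) = 7*h² - h = -h + 7*h²)
((-18/67 - 22/m(-7))*(-1*(-130)))*156 - 2407651 = ((-18/67 - 22*(-1/(7*(-1 + 7*(-7)))))*(-1*(-130)))*156 - 2407651 = ((-18*1/67 - 22*(-1/(7*(-1 - 49))))*130)*156 - 2407651 = ((-18/67 - 22/((-7*(-50))))*130)*156 - 2407651 = ((-18/67 - 22/350)*130)*156 - 2407651 = ((-18/67 - 22*1/350)*130)*156 - 2407651 = ((-18/67 - 11/175)*130)*156 - 2407651 = -3887/11725*130*156 - 2407651 = -101062/2345*156 - 2407651 = -15765672/2345 - 2407651 = -5661707267/2345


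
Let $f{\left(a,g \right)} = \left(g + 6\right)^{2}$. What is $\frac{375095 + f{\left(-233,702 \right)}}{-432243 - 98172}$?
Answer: $- \frac{876359}{530415} \approx -1.6522$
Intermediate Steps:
$f{\left(a,g \right)} = \left(6 + g\right)^{2}$
$\frac{375095 + f{\left(-233,702 \right)}}{-432243 - 98172} = \frac{375095 + \left(6 + 702\right)^{2}}{-432243 - 98172} = \frac{375095 + 708^{2}}{-530415} = \left(375095 + 501264\right) \left(- \frac{1}{530415}\right) = 876359 \left(- \frac{1}{530415}\right) = - \frac{876359}{530415}$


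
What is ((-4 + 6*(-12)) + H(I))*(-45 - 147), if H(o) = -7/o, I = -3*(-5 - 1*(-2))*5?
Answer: 219328/15 ≈ 14622.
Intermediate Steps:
I = 45 (I = -3*(-5 + 2)*5 = -3*(-3)*5 = 9*5 = 45)
((-4 + 6*(-12)) + H(I))*(-45 - 147) = ((-4 + 6*(-12)) - 7/45)*(-45 - 147) = ((-4 - 72) - 7*1/45)*(-192) = (-76 - 7/45)*(-192) = -3427/45*(-192) = 219328/15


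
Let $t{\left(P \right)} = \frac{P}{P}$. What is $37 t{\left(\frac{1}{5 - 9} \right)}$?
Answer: $37$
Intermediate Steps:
$t{\left(P \right)} = 1$
$37 t{\left(\frac{1}{5 - 9} \right)} = 37 \cdot 1 = 37$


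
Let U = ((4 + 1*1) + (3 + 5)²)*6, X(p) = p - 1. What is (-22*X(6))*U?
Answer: -45540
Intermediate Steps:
X(p) = -1 + p
U = 414 (U = ((4 + 1) + 8²)*6 = (5 + 64)*6 = 69*6 = 414)
(-22*X(6))*U = -22*(-1 + 6)*414 = -22*5*414 = -110*414 = -45540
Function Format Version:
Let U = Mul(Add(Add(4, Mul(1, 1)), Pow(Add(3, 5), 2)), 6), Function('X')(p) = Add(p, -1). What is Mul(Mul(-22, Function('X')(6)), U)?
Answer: -45540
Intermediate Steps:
Function('X')(p) = Add(-1, p)
U = 414 (U = Mul(Add(Add(4, 1), Pow(8, 2)), 6) = Mul(Add(5, 64), 6) = Mul(69, 6) = 414)
Mul(Mul(-22, Function('X')(6)), U) = Mul(Mul(-22, Add(-1, 6)), 414) = Mul(Mul(-22, 5), 414) = Mul(-110, 414) = -45540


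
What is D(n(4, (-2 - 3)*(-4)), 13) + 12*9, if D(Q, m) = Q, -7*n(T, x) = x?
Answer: 736/7 ≈ 105.14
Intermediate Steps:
n(T, x) = -x/7
D(n(4, (-2 - 3)*(-4)), 13) + 12*9 = -(-2 - 3)*(-4)/7 + 12*9 = -(-5)*(-4)/7 + 108 = -1/7*20 + 108 = -20/7 + 108 = 736/7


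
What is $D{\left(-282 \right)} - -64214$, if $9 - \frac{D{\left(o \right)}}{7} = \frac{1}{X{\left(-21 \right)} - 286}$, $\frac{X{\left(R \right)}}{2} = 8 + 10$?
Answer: $\frac{16069257}{250} \approx 64277.0$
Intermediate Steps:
$X{\left(R \right)} = 36$ ($X{\left(R \right)} = 2 \left(8 + 10\right) = 2 \cdot 18 = 36$)
$D{\left(o \right)} = \frac{15757}{250}$ ($D{\left(o \right)} = 63 - \frac{7}{36 - 286} = 63 - \frac{7}{-250} = 63 - - \frac{7}{250} = 63 + \frac{7}{250} = \frac{15757}{250}$)
$D{\left(-282 \right)} - -64214 = \frac{15757}{250} - -64214 = \frac{15757}{250} + 64214 = \frac{16069257}{250}$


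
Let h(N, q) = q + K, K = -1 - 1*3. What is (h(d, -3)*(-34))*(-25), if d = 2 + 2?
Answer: -5950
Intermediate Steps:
K = -4 (K = -1 - 3 = -4)
d = 4
h(N, q) = -4 + q (h(N, q) = q - 4 = -4 + q)
(h(d, -3)*(-34))*(-25) = ((-4 - 3)*(-34))*(-25) = -7*(-34)*(-25) = 238*(-25) = -5950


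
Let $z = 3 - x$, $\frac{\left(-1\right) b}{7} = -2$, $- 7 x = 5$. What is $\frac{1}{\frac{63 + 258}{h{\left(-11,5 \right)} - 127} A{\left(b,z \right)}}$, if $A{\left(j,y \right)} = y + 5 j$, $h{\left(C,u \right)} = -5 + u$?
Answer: $- \frac{889}{165636} \approx -0.0053672$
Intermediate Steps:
$x = - \frac{5}{7}$ ($x = \left(- \frac{1}{7}\right) 5 = - \frac{5}{7} \approx -0.71429$)
$b = 14$ ($b = \left(-7\right) \left(-2\right) = 14$)
$z = \frac{26}{7}$ ($z = 3 - - \frac{5}{7} = 3 + \frac{5}{7} = \frac{26}{7} \approx 3.7143$)
$\frac{1}{\frac{63 + 258}{h{\left(-11,5 \right)} - 127} A{\left(b,z \right)}} = \frac{1}{\frac{63 + 258}{\left(-5 + 5\right) - 127} \left(\frac{26}{7} + 5 \cdot 14\right)} = \frac{1}{\frac{321}{0 - 127} \left(\frac{26}{7} + 70\right)} = \frac{1}{\frac{321}{-127} \cdot \frac{516}{7}} = \frac{1}{321 \left(- \frac{1}{127}\right) \frac{516}{7}} = \frac{1}{\left(- \frac{321}{127}\right) \frac{516}{7}} = \frac{1}{- \frac{165636}{889}} = - \frac{889}{165636}$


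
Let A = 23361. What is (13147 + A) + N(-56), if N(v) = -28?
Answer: 36480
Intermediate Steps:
(13147 + A) + N(-56) = (13147 + 23361) - 28 = 36508 - 28 = 36480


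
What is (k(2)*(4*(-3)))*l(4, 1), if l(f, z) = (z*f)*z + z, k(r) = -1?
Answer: 60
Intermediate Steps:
l(f, z) = z + f*z² (l(f, z) = (f*z)*z + z = f*z² + z = z + f*z²)
(k(2)*(4*(-3)))*l(4, 1) = (-4*(-3))*(1*(1 + 4*1)) = (-1*(-12))*(1*(1 + 4)) = 12*(1*5) = 12*5 = 60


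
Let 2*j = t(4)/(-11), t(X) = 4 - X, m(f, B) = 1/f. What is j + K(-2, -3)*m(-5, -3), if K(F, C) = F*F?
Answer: -⅘ ≈ -0.80000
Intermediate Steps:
j = 0 (j = ((4 - 1*4)/(-11))/2 = ((4 - 4)*(-1/11))/2 = (0*(-1/11))/2 = (½)*0 = 0)
K(F, C) = F²
j + K(-2, -3)*m(-5, -3) = 0 + (-2)²/(-5) = 0 + 4*(-⅕) = 0 - ⅘ = -⅘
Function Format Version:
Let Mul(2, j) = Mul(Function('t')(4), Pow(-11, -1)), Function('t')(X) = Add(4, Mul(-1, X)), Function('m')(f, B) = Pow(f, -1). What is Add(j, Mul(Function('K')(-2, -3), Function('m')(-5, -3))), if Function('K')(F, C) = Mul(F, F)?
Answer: Rational(-4, 5) ≈ -0.80000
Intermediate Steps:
j = 0 (j = Mul(Rational(1, 2), Mul(Add(4, Mul(-1, 4)), Pow(-11, -1))) = Mul(Rational(1, 2), Mul(Add(4, -4), Rational(-1, 11))) = Mul(Rational(1, 2), Mul(0, Rational(-1, 11))) = Mul(Rational(1, 2), 0) = 0)
Function('K')(F, C) = Pow(F, 2)
Add(j, Mul(Function('K')(-2, -3), Function('m')(-5, -3))) = Add(0, Mul(Pow(-2, 2), Pow(-5, -1))) = Add(0, Mul(4, Rational(-1, 5))) = Add(0, Rational(-4, 5)) = Rational(-4, 5)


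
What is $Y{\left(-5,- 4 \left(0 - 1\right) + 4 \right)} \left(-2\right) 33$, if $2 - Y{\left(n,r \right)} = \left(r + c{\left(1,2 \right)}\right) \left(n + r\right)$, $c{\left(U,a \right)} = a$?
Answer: $1848$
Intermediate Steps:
$Y{\left(n,r \right)} = 2 - \left(2 + r\right) \left(n + r\right)$ ($Y{\left(n,r \right)} = 2 - \left(r + 2\right) \left(n + r\right) = 2 - \left(2 + r\right) \left(n + r\right)$)
$Y{\left(-5,- 4 \left(0 - 1\right) + 4 \right)} \left(-2\right) 33 = \left(2 - \left(- 4 \left(0 - 1\right) + 4\right)^{2} - -10 - 2 \left(- 4 \left(0 - 1\right) + 4\right) - - 5 \left(- 4 \left(0 - 1\right) + 4\right)\right) \left(-2\right) 33 = \left(2 - \left(- 4 \left(0 - 1\right) + 4\right)^{2} + 10 - 2 \left(- 4 \left(0 - 1\right) + 4\right) - - 5 \left(- 4 \left(0 - 1\right) + 4\right)\right) \left(-2\right) 33 = \left(2 - \left(\left(-4\right) \left(-1\right) + 4\right)^{2} + 10 - 2 \left(\left(-4\right) \left(-1\right) + 4\right) - - 5 \left(\left(-4\right) \left(-1\right) + 4\right)\right) \left(-2\right) 33 = \left(2 - \left(4 + 4\right)^{2} + 10 - 2 \left(4 + 4\right) - - 5 \left(4 + 4\right)\right) \left(-2\right) 33 = \left(2 - 8^{2} + 10 - 16 - \left(-5\right) 8\right) \left(-2\right) 33 = \left(2 - 64 + 10 - 16 + 40\right) \left(-2\right) 33 = \left(-28\right) \left(-2\right) 33 = 56 \cdot 33 = 1848$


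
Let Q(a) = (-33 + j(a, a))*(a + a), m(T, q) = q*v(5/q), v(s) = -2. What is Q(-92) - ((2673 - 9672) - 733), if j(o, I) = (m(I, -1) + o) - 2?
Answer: 30732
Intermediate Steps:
m(T, q) = -2*q (m(T, q) = q*(-2) = -2*q)
j(o, I) = o (j(o, I) = (-2*(-1) + o) - 2 = (2 + o) - 2 = o)
Q(a) = 2*a*(-33 + a) (Q(a) = (-33 + a)*(a + a) = (-33 + a)*(2*a) = 2*a*(-33 + a))
Q(-92) - ((2673 - 9672) - 733) = 2*(-92)*(-33 - 92) - ((2673 - 9672) - 733) = 2*(-92)*(-125) - (-6999 - 733) = 23000 - 1*(-7732) = 23000 + 7732 = 30732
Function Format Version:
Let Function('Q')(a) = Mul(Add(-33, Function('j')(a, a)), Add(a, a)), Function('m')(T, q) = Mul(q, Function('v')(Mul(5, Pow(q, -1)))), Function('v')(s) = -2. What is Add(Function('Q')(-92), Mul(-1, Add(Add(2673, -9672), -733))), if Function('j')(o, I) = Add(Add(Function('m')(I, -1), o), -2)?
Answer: 30732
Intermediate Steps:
Function('m')(T, q) = Mul(-2, q) (Function('m')(T, q) = Mul(q, -2) = Mul(-2, q))
Function('j')(o, I) = o (Function('j')(o, I) = Add(Add(Mul(-2, -1), o), -2) = Add(Add(2, o), -2) = o)
Function('Q')(a) = Mul(2, a, Add(-33, a)) (Function('Q')(a) = Mul(Add(-33, a), Add(a, a)) = Mul(Add(-33, a), Mul(2, a)) = Mul(2, a, Add(-33, a)))
Add(Function('Q')(-92), Mul(-1, Add(Add(2673, -9672), -733))) = Add(Mul(2, -92, Add(-33, -92)), Mul(-1, Add(Add(2673, -9672), -733))) = Add(Mul(2, -92, -125), Mul(-1, Add(-6999, -733))) = Add(23000, Mul(-1, -7732)) = Add(23000, 7732) = 30732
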